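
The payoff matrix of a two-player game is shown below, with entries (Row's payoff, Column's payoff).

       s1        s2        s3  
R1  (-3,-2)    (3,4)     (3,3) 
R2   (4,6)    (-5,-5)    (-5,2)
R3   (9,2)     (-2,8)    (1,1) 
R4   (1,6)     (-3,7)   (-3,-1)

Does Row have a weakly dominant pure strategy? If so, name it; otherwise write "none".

none

R1 fails to dominate R2 at s1 (-3<4).
R2 fails to dominate R1 at s2 (-5<3).
R3 fails to dominate R1 at s2 (-2<3).
R4 fails to dominate R1 at s2 (-3<3).
No single strategy dominates all the others.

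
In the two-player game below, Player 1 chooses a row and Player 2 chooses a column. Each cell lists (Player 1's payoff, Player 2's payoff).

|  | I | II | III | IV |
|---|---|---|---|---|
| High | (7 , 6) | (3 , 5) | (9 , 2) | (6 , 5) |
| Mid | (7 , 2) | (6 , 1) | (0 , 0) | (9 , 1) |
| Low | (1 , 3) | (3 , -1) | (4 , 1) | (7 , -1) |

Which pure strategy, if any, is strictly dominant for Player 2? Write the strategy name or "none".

I

I vs II: High: 6>5, Mid: 2>1, Low: 3>-1.
I vs III: High: 6>2, Mid: 2>0, Low: 3>1.
I vs IV: High: 6>5, Mid: 2>1, Low: 3>-1.
I strictly beats every other strategy against every opponent action, so it is strictly dominant.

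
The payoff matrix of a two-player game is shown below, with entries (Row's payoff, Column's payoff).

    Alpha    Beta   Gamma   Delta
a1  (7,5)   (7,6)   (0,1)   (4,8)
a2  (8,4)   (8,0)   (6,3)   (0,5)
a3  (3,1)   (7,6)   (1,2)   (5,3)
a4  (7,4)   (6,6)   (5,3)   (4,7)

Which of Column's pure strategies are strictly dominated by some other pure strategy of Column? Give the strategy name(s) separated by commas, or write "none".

Alpha is strictly dominated by Delta (a1: 8>5, a2: 5>4, a3: 3>1, a4: 7>4).
Beta is not dominated — it holds its own against Alpha at a1 (6>5); Gamma at a1 (6>1); Delta at a3 (6>3).
Gamma is strictly dominated by Delta (a1: 8>1, a2: 5>3, a3: 3>2, a4: 7>3).
Nothing dominates Delta: Alpha at a1 (8>5); Beta at a1 (8>6); Gamma at a1 (8>1).

Alpha, Gamma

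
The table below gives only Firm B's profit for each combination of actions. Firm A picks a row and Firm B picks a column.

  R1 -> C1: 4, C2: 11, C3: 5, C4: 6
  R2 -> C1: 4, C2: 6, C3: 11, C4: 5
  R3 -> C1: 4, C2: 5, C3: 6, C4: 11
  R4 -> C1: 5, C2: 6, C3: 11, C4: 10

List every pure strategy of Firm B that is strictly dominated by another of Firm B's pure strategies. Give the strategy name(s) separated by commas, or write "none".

C1

C2 strictly dominates C1 — R1: 11>4, R2: 6>4, R3: 5>4, R4: 6>5.
Nothing dominates C2: C1 at R1 (11>4); C3 at R1 (11>5); C4 at R1 (11>6).
Nothing dominates C3: C1 at R1 (5>4); C2 at R2 (11>6); C4 at R2 (11>5).
C4: no other strategy beats it everywhere (C1 at R1 (6>4); C2 at R3 (11>5); C3 at R1 (6>5)).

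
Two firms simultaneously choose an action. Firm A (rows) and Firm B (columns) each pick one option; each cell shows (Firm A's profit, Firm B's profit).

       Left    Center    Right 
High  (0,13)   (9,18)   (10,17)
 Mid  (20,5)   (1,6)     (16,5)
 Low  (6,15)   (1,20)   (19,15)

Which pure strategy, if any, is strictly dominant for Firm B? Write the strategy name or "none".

Center

Center vs Left: High: 18>13, Mid: 6>5, Low: 20>15.
Center vs Right: High: 18>17, Mid: 6>5, Low: 20>15.
Center strictly beats every other strategy against every opponent action, so it is strictly dominant.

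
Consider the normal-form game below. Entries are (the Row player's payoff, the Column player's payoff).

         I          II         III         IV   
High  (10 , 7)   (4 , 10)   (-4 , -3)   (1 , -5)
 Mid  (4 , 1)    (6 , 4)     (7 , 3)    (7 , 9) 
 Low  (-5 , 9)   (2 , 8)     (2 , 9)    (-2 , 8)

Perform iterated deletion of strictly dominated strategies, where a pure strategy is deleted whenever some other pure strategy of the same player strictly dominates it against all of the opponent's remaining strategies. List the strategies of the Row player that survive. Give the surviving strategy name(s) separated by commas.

Mid

The Row player's strategy Low is strictly dominated by Mid (I: 4>-5, II: 6>2, III: 7>2, IV: 7>-2) and is removed.
Column I is eliminated: II beats it against every remaining row (High: 10>7, Mid: 4>1).
The Row player's strategy High is strictly dominated by Mid (II: 6>4, III: 7>-4, IV: 7>1) and is removed.
Column II is eliminated: IV beats it against every remaining row (Mid: 9>4).
Column III is eliminated: IV beats it against every remaining row (Mid: 9>3).
Among the remaining strategies, none is strictly dominated by another pure strategy of the same player, so the elimination stops.
Surviving strategies — the Row player: {Mid}; the Column player: {IV}.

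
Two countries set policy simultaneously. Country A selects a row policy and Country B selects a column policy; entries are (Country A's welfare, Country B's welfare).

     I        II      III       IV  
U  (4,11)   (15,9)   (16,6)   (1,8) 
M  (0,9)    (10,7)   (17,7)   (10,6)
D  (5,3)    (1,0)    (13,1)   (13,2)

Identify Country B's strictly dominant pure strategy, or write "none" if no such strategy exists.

I vs II: U: 11>9, M: 9>7, D: 3>0.
I vs III: U: 11>6, M: 9>7, D: 3>1.
I vs IV: U: 11>8, M: 9>6, D: 3>2.
I strictly beats every other strategy against every opponent action, so it is strictly dominant.

I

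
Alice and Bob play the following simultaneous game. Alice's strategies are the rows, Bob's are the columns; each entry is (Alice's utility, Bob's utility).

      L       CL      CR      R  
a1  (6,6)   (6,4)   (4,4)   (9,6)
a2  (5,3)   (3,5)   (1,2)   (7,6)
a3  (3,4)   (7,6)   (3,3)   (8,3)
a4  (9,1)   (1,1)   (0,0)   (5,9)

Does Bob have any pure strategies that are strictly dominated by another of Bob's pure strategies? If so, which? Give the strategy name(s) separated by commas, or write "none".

CR

Nothing dominates L: CL at a1 (6>4); CR at a1 (6>4); R at a1 (6=6).
CL: no other strategy beats it everywhere (L at a2 (5>3); CR at a1 (4=4); R at a3 (6>3)).
L strictly dominates CR — a1: 6>4, a2: 3>2, a3: 4>3, a4: 1>0.
R: no other strategy beats it everywhere (L at a1 (6=6); CL at a1 (6>4); CR at a1 (6>4)).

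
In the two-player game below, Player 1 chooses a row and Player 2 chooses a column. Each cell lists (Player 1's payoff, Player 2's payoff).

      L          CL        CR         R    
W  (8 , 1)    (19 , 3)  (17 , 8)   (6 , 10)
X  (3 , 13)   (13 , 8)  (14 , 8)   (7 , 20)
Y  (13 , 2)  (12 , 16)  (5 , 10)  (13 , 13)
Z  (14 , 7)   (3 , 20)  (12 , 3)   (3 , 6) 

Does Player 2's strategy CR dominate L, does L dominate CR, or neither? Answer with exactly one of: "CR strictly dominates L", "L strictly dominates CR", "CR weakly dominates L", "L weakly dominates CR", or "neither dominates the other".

CR's payoffs vs L's, by Player 1's action — W: 8>1, X: 8<13, Y: 10>2, Z: 3<7.
CR does better at W, Y but worse at X, Z; neither strategy dominates the other.

neither dominates the other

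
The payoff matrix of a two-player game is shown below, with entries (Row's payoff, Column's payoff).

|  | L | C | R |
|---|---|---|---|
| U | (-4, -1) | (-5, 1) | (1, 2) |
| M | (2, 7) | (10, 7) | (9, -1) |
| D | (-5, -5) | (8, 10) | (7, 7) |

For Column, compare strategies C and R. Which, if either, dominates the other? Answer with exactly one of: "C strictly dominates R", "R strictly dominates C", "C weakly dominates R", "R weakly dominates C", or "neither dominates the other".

Compare C to R across each opponent action: U: 1<2, M: 7>-1, D: 10>7.
C does better at M, D but worse at U; neither strategy dominates the other.

neither dominates the other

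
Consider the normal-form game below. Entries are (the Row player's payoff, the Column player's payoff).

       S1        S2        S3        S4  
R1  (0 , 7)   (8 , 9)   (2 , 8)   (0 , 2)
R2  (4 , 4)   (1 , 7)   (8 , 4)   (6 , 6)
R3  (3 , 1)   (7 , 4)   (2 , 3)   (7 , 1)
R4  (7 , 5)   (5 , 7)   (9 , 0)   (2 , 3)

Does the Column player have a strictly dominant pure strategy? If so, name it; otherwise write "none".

S2

S2 vs S1: R1: 9>7, R2: 7>4, R3: 4>1, R4: 7>5.
S2 vs S3: R1: 9>8, R2: 7>4, R3: 4>3, R4: 7>0.
S2 vs S4: R1: 9>2, R2: 7>6, R3: 4>1, R4: 7>3.
S2 strictly beats every other strategy against every opponent action, so it is strictly dominant.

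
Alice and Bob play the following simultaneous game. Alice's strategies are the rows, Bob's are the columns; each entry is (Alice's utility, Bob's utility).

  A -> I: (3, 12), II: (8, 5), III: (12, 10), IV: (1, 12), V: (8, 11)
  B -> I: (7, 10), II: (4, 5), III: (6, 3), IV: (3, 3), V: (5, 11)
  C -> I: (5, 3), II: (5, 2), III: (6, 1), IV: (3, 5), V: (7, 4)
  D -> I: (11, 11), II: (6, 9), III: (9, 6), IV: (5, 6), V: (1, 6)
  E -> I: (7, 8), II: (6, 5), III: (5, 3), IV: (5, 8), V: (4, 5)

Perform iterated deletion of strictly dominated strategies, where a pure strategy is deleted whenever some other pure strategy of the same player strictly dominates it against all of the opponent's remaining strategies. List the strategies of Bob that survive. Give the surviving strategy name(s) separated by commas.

I, IV, V

Bob's strategy II is strictly dominated by I (A: 12>5, B: 10>5, C: 3>2, D: 11>9, E: 8>5) and is removed.
Column III is eliminated: I beats it against every remaining row (A: 12>10, B: 10>3, C: 3>1, D: 11>6, E: 8>3).
Among the remaining strategies, none is strictly dominated by another pure strategy of the same player, so the elimination stops.
Surviving strategies — Alice: {A, B, C, D, E}; Bob: {I, IV, V}.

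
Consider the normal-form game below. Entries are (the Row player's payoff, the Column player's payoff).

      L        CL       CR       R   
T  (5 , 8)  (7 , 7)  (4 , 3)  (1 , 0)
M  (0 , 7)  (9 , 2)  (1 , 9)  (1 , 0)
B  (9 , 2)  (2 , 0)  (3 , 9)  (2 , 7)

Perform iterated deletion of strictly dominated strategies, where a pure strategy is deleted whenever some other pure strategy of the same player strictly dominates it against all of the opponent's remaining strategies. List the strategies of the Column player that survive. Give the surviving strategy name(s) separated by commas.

For the Column player, L strictly dominates CL on the remaining rows (T: 8>7, M: 7>2, B: 2>0); eliminate CL.
The Row player's strategy M is strictly dominated by B (L: 9>0, CR: 3>1, R: 2>1) and is removed.
For the Column player, CR strictly dominates R on the remaining rows (T: 3>0, B: 9>7); eliminate R.
Among the remaining strategies, none is strictly dominated by another pure strategy of the same player, so the elimination stops.
Surviving strategies — the Row player: {T, B}; the Column player: {L, CR}.

L, CR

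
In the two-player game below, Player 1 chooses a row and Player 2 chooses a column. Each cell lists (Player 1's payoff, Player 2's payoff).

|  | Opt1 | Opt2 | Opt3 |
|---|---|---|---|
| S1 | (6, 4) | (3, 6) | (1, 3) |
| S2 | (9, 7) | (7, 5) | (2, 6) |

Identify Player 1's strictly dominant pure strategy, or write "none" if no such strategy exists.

S2 vs S1: Opt1: 9>6, Opt2: 7>3, Opt3: 2>1.
S2 strictly beats every other strategy against every opponent action, so it is strictly dominant.

S2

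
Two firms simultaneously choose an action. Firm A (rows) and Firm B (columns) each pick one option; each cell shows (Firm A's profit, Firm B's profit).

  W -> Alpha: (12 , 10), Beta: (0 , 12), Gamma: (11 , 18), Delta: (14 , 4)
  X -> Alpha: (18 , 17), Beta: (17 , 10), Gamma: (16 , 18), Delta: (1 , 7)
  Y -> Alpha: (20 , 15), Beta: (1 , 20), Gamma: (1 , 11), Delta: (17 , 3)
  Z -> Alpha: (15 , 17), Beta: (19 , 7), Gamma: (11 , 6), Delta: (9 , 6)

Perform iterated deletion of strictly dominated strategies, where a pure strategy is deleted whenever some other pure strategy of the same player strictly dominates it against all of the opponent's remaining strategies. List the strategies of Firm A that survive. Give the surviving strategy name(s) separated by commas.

X, Y, Z

Column Delta is eliminated: Alpha beats it against every remaining row (W: 10>4, X: 17>7, Y: 15>3, Z: 17>6).
Row W is eliminated: X beats it against every remaining column (Alpha: 18>12, Beta: 17>0, Gamma: 16>11).
Among the remaining strategies, none is strictly dominated by another pure strategy of the same player, so the elimination stops.
Surviving strategies — Firm A: {X, Y, Z}; Firm B: {Alpha, Beta, Gamma}.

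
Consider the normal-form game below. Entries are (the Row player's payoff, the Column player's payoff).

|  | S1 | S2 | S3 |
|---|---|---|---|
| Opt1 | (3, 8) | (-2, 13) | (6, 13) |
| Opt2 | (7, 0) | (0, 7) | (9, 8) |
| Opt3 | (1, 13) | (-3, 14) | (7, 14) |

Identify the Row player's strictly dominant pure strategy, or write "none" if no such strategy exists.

Opt2

Opt2 vs Opt1: S1: 7>3, S2: 0>-2, S3: 9>6.
Opt2 vs Opt3: S1: 7>1, S2: 0>-3, S3: 9>7.
Opt2 strictly beats every other strategy against every opponent action, so it is strictly dominant.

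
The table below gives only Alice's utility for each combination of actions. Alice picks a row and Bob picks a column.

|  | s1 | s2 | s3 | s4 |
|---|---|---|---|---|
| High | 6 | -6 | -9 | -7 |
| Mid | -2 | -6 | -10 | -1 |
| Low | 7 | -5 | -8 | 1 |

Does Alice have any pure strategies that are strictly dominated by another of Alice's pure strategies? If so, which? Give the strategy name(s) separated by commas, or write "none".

High, Mid

Low strictly dominates High — s1: 7>6, s2: -5>-6, s3: -8>-9, s4: 1>-7.
Mid is strictly dominated by Low (s1: 7>-2, s2: -5>-6, s3: -8>-10, s4: 1>-1).
Low: no other strategy beats it everywhere (High at s1 (7>6); Mid at s1 (7>-2)).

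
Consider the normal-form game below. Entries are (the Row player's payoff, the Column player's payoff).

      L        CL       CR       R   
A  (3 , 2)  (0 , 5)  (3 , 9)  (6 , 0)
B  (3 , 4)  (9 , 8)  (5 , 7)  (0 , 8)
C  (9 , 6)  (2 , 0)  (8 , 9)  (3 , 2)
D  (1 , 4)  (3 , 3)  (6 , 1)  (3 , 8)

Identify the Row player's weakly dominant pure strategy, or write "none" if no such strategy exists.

A fails to dominate B at CL (0<9).
B fails to dominate A at R (0<6).
C fails to dominate A at R (3<6).
D fails to dominate A at L (1<3).
No single strategy dominates all the others.

none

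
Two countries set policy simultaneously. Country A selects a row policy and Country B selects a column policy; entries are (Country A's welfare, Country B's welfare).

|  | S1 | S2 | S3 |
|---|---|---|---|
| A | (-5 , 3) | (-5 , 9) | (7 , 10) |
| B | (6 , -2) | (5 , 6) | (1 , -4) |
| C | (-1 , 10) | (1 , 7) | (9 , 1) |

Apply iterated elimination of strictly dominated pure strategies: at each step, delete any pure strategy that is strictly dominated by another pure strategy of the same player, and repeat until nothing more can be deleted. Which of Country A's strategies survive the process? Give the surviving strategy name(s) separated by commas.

Row A is eliminated: C beats it against every remaining column (S1: -1>-5, S2: 1>-5, S3: 9>7).
For Country B, S1 strictly dominates S3 on the remaining rows (B: -2>-4, C: 10>1); eliminate S3.
Country A's strategy C is strictly dominated by B (S1: 6>-1, S2: 5>1) and is removed.
Column S1 is eliminated: S2 beats it against every remaining row (B: 6>-2).
Among the remaining strategies, none is strictly dominated by another pure strategy of the same player, so the elimination stops.
Surviving strategies — Country A: {B}; Country B: {S2}.

B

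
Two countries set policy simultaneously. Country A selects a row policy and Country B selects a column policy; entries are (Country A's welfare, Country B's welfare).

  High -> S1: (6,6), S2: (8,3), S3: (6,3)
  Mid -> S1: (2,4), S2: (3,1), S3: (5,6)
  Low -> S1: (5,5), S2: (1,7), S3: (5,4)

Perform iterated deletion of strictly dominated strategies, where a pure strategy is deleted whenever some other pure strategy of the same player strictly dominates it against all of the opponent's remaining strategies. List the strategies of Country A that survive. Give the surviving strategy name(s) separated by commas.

High

For Country A, High strictly dominates Mid on the remaining columns (S1: 6>2, S2: 8>3, S3: 6>5); eliminate Mid.
Row Low is eliminated: High beats it against every remaining column (S1: 6>5, S2: 8>1, S3: 6>5).
Column S2 is eliminated: S1 beats it against every remaining row (High: 6>3).
Country B's strategy S3 is strictly dominated by S1 (High: 6>3) and is removed.
Among the remaining strategies, none is strictly dominated by another pure strategy of the same player, so the elimination stops.
Surviving strategies — Country A: {High}; Country B: {S1}.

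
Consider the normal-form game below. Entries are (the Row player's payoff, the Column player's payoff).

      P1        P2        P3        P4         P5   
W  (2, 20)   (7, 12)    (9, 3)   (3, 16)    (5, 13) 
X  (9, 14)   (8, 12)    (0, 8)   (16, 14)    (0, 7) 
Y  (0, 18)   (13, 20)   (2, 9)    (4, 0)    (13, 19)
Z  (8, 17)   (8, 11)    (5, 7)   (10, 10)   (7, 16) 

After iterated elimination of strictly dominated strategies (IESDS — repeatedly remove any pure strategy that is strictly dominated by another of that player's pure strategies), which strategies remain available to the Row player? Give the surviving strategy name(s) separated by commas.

The Column player's strategy P3 is strictly dominated by P1 (W: 20>3, X: 14>8, Y: 18>9, Z: 17>7) and is removed.
The Row player's strategy W is strictly dominated by Z (P1: 8>2, P2: 8>7, P4: 10>3, P5: 7>5) and is removed.
Among the remaining strategies, none is strictly dominated by another pure strategy of the same player, so the elimination stops.
Surviving strategies — the Row player: {X, Y, Z}; the Column player: {P1, P2, P4, P5}.

X, Y, Z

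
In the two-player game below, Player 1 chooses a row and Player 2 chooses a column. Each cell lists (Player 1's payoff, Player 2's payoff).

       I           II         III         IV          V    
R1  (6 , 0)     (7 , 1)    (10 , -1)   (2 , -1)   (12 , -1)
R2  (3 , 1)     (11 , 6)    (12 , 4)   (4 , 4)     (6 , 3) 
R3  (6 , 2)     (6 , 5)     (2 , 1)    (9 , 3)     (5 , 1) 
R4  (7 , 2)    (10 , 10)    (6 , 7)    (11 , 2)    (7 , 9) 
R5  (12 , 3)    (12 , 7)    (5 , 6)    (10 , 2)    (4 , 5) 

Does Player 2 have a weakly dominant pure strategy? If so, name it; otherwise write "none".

II

II vs I: R1: 1>0, R2: 6>1, R3: 5>2, R4: 10>2, R5: 7>3.
II vs III: R1: 1>-1, R2: 6>4, R3: 5>1, R4: 10>7, R5: 7>6.
II vs IV: R1: 1>-1, R2: 6>4, R3: 5>3, R4: 10>2, R5: 7>2.
II vs V: R1: 1>-1, R2: 6>3, R3: 5>1, R4: 10>9, R5: 7>5.
II is at least as good as every other strategy against every opponent action, so it is weakly dominant.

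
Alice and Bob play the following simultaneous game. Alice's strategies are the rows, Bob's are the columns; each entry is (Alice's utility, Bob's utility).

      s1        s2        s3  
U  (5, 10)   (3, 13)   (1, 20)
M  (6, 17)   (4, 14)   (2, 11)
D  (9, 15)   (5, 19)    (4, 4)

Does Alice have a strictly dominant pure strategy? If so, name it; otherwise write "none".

D

D vs U: s1: 9>5, s2: 5>3, s3: 4>1.
D vs M: s1: 9>6, s2: 5>4, s3: 4>2.
D strictly beats every other strategy against every opponent action, so it is strictly dominant.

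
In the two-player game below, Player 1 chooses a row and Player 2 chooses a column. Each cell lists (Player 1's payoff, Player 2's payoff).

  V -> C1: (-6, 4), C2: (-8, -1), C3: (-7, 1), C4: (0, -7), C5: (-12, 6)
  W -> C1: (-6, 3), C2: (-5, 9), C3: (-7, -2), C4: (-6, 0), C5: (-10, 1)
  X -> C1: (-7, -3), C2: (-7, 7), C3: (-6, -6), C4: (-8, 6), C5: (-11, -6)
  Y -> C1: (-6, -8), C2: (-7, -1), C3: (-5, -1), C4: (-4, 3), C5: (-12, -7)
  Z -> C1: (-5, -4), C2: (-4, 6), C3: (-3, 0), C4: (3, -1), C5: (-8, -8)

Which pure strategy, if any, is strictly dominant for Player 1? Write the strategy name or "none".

Z

Z vs V: C1: -5>-6, C2: -4>-8, C3: -3>-7, C4: 3>0, C5: -8>-12.
Z vs W: C1: -5>-6, C2: -4>-5, C3: -3>-7, C4: 3>-6, C5: -8>-10.
Z vs X: C1: -5>-7, C2: -4>-7, C3: -3>-6, C4: 3>-8, C5: -8>-11.
Z vs Y: C1: -5>-6, C2: -4>-7, C3: -3>-5, C4: 3>-4, C5: -8>-12.
Z strictly beats every other strategy against every opponent action, so it is strictly dominant.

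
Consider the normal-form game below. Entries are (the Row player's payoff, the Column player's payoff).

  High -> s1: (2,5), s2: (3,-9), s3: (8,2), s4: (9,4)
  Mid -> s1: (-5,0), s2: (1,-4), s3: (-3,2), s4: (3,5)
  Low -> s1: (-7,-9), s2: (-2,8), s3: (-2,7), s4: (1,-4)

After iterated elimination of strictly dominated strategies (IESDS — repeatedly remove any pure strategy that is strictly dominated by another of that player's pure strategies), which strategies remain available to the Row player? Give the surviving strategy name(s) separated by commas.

The Row player's strategy Mid is strictly dominated by High (s1: 2>-5, s2: 3>1, s3: 8>-3, s4: 9>3) and is removed.
The Row player's strategy Low is strictly dominated by High (s1: 2>-7, s2: 3>-2, s3: 8>-2, s4: 9>1) and is removed.
For the Column player, s1 strictly dominates s2 on the remaining rows (High: 5>-9); eliminate s2.
For the Column player, s1 strictly dominates s3 on the remaining rows (High: 5>2); eliminate s3.
For the Column player, s1 strictly dominates s4 on the remaining rows (High: 5>4); eliminate s4.
Among the remaining strategies, none is strictly dominated by another pure strategy of the same player, so the elimination stops.
Surviving strategies — the Row player: {High}; the Column player: {s1}.

High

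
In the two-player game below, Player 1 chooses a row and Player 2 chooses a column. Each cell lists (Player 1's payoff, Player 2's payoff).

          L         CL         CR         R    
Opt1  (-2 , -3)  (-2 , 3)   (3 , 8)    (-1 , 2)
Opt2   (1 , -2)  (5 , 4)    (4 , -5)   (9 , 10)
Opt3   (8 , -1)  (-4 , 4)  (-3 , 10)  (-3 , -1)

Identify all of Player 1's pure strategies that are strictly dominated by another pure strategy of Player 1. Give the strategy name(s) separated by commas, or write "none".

Opt1 is strictly dominated by Opt2 (L: 1>-2, CL: 5>-2, CR: 4>3, R: 9>-1).
Opt2 is not dominated — it holds its own against Opt1 at L (1>-2); Opt3 at CL (5>-4).
Nothing dominates Opt3: Opt1 at L (8>-2); Opt2 at L (8>1).

Opt1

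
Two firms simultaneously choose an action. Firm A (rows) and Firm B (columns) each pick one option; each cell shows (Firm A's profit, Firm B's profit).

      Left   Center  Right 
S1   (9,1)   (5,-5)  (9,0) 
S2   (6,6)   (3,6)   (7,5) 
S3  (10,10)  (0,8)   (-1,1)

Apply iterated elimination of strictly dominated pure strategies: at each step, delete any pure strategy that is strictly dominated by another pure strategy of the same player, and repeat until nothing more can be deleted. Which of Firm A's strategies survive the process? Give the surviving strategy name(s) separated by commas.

Row S2 is eliminated: S1 beats it against every remaining column (Left: 9>6, Center: 5>3, Right: 9>7).
For Firm B, Left strictly dominates Center on the remaining rows (S1: 1>-5, S3: 10>8); eliminate Center.
For Firm B, Left strictly dominates Right on the remaining rows (S1: 1>0, S3: 10>1); eliminate Right.
Firm A's strategy S1 is strictly dominated by S3 (Left: 10>9) and is removed.
Among the remaining strategies, none is strictly dominated by another pure strategy of the same player, so the elimination stops.
Surviving strategies — Firm A: {S3}; Firm B: {Left}.

S3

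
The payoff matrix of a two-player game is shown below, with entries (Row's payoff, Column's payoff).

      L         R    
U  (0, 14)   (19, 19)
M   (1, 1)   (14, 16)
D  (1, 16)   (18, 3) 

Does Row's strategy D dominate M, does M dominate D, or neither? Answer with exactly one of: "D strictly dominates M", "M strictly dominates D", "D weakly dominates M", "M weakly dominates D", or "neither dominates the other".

D weakly dominates M

D's payoffs vs M's, by Column's action — L: 1=1, R: 18>14.
D is at least as good everywhere and strictly better somewhere (tied only at L), so D weakly but not strictly dominates M.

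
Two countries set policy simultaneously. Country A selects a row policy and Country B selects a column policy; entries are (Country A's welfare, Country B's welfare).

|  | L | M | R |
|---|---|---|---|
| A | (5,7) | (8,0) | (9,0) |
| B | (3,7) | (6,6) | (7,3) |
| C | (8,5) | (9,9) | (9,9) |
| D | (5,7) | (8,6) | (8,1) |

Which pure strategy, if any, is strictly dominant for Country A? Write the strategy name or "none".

A fails to dominate C at L (5<8).
B fails to dominate A at L (3<5).
C fails to dominate A at R (9=9).
D fails to dominate A at L (5=5).
No single strategy dominates all the others.

none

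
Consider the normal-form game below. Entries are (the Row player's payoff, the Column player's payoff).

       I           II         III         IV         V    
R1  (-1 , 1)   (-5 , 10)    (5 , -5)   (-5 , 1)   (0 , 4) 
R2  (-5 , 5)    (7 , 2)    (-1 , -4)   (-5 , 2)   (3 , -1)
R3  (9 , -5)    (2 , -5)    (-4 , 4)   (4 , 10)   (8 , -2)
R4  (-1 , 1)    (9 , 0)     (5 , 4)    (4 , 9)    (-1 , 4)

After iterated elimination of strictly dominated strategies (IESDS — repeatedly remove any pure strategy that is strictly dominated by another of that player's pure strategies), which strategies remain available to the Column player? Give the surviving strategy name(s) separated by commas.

IV

Column III is eliminated: IV beats it against every remaining row (R1: 1>-5, R2: 2>-4, R3: 10>4, R4: 9>4).
Row R1 is eliminated: R3 beats it against every remaining column (I: 9>-1, II: 2>-5, IV: 4>-5, V: 8>0).
The Column player's strategy V is strictly dominated by IV (R2: 2>-1, R3: 10>-2, R4: 9>4) and is removed.
For the Row player, R4 strictly dominates R2 on the remaining columns (I: -1>-5, II: 9>7, IV: 4>-5); eliminate R2.
Column I is eliminated: IV beats it against every remaining row (R3: 10>-5, R4: 9>1).
The Column player's strategy II is strictly dominated by IV (R3: 10>-5, R4: 9>0) and is removed.
Among the remaining strategies, none is strictly dominated by another pure strategy of the same player, so the elimination stops.
Surviving strategies — the Row player: {R3, R4}; the Column player: {IV}.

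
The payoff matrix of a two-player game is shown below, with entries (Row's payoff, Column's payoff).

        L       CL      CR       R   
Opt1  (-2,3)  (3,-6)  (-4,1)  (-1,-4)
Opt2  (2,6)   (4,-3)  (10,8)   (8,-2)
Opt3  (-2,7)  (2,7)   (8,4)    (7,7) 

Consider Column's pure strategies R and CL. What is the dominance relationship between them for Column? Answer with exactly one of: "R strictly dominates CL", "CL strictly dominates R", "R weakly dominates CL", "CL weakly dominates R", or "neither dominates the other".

R's payoffs vs CL's, by Row's action — Opt1: -4>-6, Opt2: -2>-3, Opt3: 7=7.
R is at least as good everywhere and strictly better somewhere (tied only at Opt3), so R weakly but not strictly dominates CL.

R weakly dominates CL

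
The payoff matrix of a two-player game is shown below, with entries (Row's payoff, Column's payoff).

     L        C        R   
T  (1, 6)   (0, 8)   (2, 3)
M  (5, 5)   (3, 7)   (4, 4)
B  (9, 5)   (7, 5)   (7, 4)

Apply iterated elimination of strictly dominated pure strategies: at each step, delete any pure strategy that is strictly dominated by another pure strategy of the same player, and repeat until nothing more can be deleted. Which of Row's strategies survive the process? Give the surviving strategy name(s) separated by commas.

Row's strategy T is strictly dominated by M (L: 5>1, C: 3>0, R: 4>2) and is removed.
For Row, B strictly dominates M on the remaining columns (L: 9>5, C: 7>3, R: 7>4); eliminate M.
Column R is eliminated: L beats it against every remaining row (B: 5>4).
Among the remaining strategies, none is strictly dominated by another pure strategy of the same player, so the elimination stops.
Surviving strategies — Row: {B}; Column: {L, C}.

B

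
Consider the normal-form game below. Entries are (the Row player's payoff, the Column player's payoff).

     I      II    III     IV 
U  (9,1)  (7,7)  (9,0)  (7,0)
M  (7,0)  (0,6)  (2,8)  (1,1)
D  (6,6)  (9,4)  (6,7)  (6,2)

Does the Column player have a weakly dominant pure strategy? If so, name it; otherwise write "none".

none

I fails to dominate II at U (1<7).
II fails to dominate I at D (4<6).
III fails to dominate I at U (0<1).
IV fails to dominate I at U (0<1).
No single strategy dominates all the others.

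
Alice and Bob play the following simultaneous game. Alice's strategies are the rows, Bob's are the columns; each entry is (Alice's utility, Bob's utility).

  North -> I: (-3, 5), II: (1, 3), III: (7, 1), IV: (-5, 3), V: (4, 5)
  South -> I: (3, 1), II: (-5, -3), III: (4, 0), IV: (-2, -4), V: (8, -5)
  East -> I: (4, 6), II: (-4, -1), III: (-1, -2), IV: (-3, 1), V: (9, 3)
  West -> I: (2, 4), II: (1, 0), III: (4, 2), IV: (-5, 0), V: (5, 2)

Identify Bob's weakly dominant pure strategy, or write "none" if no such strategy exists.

I

I vs II: North: 5>3, South: 1>-3, East: 6>-1, West: 4>0.
I vs III: North: 5>1, South: 1>0, East: 6>-2, West: 4>2.
I vs IV: North: 5>3, South: 1>-4, East: 6>1, West: 4>0.
I vs V: North: 5=5, South: 1>-5, East: 6>3, West: 4>2.
I is at least as good as every other strategy against every opponent action, so it is weakly dominant.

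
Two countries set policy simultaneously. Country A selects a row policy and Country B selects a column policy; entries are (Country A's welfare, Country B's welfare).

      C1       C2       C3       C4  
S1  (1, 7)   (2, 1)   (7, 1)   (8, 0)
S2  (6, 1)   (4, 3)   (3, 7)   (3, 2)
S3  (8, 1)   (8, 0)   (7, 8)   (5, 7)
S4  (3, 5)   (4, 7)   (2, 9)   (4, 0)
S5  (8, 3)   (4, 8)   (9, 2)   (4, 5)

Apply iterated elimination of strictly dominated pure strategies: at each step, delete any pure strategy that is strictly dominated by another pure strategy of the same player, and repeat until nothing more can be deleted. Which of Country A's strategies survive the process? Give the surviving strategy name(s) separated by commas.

For Country A, S3 strictly dominates S2 on the remaining columns (C1: 8>6, C2: 8>4, C3: 7>3, C4: 5>3); eliminate S2.
Country A's strategy S4 is strictly dominated by S3 (C1: 8>3, C2: 8>4, C3: 7>2, C4: 5>4) and is removed.
Among the remaining strategies, none is strictly dominated by another pure strategy of the same player, so the elimination stops.
Surviving strategies — Country A: {S1, S3, S5}; Country B: {C1, C2, C3, C4}.

S1, S3, S5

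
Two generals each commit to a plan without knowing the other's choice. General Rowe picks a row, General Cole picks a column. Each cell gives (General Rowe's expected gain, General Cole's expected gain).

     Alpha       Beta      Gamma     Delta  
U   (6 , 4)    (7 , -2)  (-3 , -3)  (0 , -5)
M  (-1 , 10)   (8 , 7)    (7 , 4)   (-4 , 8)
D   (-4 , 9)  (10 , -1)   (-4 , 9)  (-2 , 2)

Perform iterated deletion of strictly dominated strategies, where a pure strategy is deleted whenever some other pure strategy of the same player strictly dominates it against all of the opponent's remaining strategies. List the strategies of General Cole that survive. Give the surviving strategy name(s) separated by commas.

For General Cole, Alpha strictly dominates Beta on the remaining rows (U: 4>-2, M: 10>7, D: 9>-1); eliminate Beta.
For General Rowe, U strictly dominates D on the remaining columns (Alpha: 6>-4, Gamma: -3>-4, Delta: 0>-2); eliminate D.
General Cole's strategy Gamma is strictly dominated by Alpha (U: 4>-3, M: 10>4) and is removed.
General Rowe's strategy M is strictly dominated by U (Alpha: 6>-1, Delta: 0>-4) and is removed.
Column Delta is eliminated: Alpha beats it against every remaining row (U: 4>-5).
Among the remaining strategies, none is strictly dominated by another pure strategy of the same player, so the elimination stops.
Surviving strategies — General Rowe: {U}; General Cole: {Alpha}.

Alpha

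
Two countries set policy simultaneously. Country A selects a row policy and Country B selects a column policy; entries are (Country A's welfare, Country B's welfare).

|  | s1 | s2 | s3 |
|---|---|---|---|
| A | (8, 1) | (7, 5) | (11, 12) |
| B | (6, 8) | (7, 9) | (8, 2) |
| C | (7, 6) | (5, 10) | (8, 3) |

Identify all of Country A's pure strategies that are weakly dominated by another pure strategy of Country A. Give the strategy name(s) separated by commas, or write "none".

Nothing dominates A: B at s1 (8>6); C at s1 (8>7).
B: dominated, since A does at least as well everywhere (s1: 8>6, s2: 7=7, s3: 11>8).
C is weakly dominated by A (s1: 8>7, s2: 7>5, s3: 11>8).

B, C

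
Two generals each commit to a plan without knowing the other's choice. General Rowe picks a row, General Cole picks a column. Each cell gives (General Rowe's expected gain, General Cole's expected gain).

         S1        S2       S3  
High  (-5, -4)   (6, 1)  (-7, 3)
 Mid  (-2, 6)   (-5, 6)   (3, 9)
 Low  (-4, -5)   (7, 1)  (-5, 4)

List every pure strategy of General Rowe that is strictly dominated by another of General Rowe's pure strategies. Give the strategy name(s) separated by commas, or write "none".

High

Low strictly dominates High — S1: -4>-5, S2: 7>6, S3: -5>-7.
Mid is not dominated — it holds its own against High at S1 (-2>-5); Low at S1 (-2>-4).
Low: no other strategy beats it everywhere (High at S1 (-4>-5); Mid at S2 (7>-5)).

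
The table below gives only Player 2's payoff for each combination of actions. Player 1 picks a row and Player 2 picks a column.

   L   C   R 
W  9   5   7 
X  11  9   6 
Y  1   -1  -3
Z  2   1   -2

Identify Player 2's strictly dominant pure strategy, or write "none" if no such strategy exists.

L vs C: W: 9>5, X: 11>9, Y: 1>-1, Z: 2>1.
L vs R: W: 9>7, X: 11>6, Y: 1>-3, Z: 2>-2.
L strictly beats every other strategy against every opponent action, so it is strictly dominant.

L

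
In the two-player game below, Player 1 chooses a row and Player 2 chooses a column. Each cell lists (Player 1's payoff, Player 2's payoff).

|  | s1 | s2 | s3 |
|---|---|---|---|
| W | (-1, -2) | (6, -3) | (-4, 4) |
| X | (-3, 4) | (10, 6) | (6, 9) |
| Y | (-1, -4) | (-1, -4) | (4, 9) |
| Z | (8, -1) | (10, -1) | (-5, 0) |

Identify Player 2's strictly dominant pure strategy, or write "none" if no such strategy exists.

s3

s3 vs s1: W: 4>-2, X: 9>4, Y: 9>-4, Z: 0>-1.
s3 vs s2: W: 4>-3, X: 9>6, Y: 9>-4, Z: 0>-1.
s3 strictly beats every other strategy against every opponent action, so it is strictly dominant.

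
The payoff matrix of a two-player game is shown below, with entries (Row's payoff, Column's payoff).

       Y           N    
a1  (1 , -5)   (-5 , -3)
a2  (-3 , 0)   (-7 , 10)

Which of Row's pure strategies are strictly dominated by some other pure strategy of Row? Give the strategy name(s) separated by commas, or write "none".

a2

a1 is not dominated — it holds its own against a2 at Y (1>-3).
a2: dominated, since a1 does at least as well everywhere (Y: 1>-3, N: -5>-7).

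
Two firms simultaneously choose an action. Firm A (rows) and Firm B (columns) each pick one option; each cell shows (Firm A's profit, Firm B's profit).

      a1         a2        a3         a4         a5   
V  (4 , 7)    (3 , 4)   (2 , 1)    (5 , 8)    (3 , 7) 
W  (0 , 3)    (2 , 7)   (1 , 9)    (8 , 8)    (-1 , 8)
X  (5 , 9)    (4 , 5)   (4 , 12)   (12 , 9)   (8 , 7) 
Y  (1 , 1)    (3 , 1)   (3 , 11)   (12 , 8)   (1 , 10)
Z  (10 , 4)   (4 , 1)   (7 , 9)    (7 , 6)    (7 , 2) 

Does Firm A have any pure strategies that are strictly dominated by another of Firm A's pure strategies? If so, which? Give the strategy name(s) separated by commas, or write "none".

V, W

V is strictly dominated by X (a1: 5>4, a2: 4>3, a3: 4>2, a4: 12>5, a5: 8>3).
X strictly dominates W — a1: 5>0, a2: 4>2, a3: 4>1, a4: 12>8, a5: 8>-1.
X: no other strategy beats it everywhere (V at a1 (5>4); W at a1 (5>0); Y at a1 (5>1); Z at a2 (4=4)).
Y: no other strategy beats it everywhere (V at a2 (3=3); W at a1 (1>0); X at a4 (12=12); Z at a4 (12>7)).
Z: no other strategy beats it everywhere (V at a1 (10>4); W at a1 (10>0); X at a1 (10>5); Y at a1 (10>1)).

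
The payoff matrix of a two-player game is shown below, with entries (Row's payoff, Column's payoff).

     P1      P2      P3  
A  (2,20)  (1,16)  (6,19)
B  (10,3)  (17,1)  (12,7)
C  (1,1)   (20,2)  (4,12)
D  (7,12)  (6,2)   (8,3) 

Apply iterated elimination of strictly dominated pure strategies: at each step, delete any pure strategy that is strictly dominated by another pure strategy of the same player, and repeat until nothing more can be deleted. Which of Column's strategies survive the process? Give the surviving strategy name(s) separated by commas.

For Row, B strictly dominates A on the remaining columns (P1: 10>2, P2: 17>1, P3: 12>6); eliminate A.
Row's strategy D is strictly dominated by B (P1: 10>7, P2: 17>6, P3: 12>8) and is removed.
Column's strategy P1 is strictly dominated by P3 (B: 7>3, C: 12>1) and is removed.
Column P2 is eliminated: P3 beats it against every remaining row (B: 7>1, C: 12>2).
Row's strategy C is strictly dominated by B (P3: 12>4) and is removed.
Among the remaining strategies, none is strictly dominated by another pure strategy of the same player, so the elimination stops.
Surviving strategies — Row: {B}; Column: {P3}.

P3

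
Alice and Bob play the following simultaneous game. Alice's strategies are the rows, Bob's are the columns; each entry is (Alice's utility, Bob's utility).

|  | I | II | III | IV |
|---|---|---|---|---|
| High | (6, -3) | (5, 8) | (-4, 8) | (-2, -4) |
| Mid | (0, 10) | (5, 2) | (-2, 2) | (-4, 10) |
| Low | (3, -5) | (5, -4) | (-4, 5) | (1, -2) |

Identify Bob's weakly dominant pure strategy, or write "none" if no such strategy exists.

I fails to dominate II at High (-3<8).
II fails to dominate I at Mid (2<10).
III fails to dominate I at Mid (2<10).
IV fails to dominate I at High (-4<-3).
No single strategy dominates all the others.

none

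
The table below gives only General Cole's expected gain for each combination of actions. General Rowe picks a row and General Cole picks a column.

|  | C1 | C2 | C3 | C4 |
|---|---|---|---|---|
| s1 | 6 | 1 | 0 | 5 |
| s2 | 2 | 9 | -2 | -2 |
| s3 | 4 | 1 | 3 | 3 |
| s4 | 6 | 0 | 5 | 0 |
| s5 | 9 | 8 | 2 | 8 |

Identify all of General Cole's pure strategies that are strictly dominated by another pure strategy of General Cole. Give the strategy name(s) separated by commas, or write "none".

C1 is not dominated — it holds its own against C2 at s1 (6>1); C3 at s1 (6>0); C4 at s1 (6>5).
C2 is not dominated — it holds its own against C1 at s2 (9>2); C3 at s1 (1>0); C4 at s2 (9>-2).
C3: dominated, since C1 does at least as well everywhere (s1: 6>0, s2: 2>-2, s3: 4>3, s4: 6>5, s5: 9>2).
C1 strictly dominates C4 — s1: 6>5, s2: 2>-2, s3: 4>3, s4: 6>0, s5: 9>8.

C3, C4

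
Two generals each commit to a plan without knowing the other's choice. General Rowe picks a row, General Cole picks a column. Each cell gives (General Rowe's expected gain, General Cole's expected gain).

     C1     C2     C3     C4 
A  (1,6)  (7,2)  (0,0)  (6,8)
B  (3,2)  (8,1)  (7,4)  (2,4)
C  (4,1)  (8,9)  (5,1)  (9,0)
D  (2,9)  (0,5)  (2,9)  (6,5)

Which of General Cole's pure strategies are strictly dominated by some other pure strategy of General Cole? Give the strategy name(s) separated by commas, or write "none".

none

Nothing dominates C1: C2 at A (6>2); C3 at A (6>0); C4 at C (1>0).
Nothing dominates C2: C1 at C (9>1); C3 at A (2>0); C4 at C (9>0).
C3 is not dominated — it holds its own against C1 at B (4>2); C2 at B (4>1); C4 at B (4=4).
C4: no other strategy beats it everywhere (C1 at A (8>6); C2 at A (8>2); C3 at A (8>0)).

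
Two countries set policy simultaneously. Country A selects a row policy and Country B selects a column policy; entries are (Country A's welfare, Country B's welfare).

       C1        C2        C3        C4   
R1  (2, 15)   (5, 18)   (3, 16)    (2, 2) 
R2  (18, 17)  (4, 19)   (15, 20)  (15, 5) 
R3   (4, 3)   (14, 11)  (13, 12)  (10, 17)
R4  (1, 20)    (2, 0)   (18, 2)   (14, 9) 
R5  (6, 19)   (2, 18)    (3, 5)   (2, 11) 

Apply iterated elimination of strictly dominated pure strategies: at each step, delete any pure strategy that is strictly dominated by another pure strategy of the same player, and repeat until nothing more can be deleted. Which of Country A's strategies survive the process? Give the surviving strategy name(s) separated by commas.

R2, R4

Country A's strategy R1 is strictly dominated by R3 (C1: 4>2, C2: 14>5, C3: 13>3, C4: 10>2) and is removed.
For Country A, R2 strictly dominates R5 on the remaining columns (C1: 18>6, C2: 4>2, C3: 15>3, C4: 15>2); eliminate R5.
Country B's strategy C2 is strictly dominated by C3 (R2: 20>19, R3: 12>11, R4: 2>0) and is removed.
Row R3 is eliminated: R2 beats it against every remaining column (C1: 18>4, C3: 15>13, C4: 15>10).
Country B's strategy C4 is strictly dominated by C1 (R2: 17>5, R4: 20>9) and is removed.
Among the remaining strategies, none is strictly dominated by another pure strategy of the same player, so the elimination stops.
Surviving strategies — Country A: {R2, R4}; Country B: {C1, C3}.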